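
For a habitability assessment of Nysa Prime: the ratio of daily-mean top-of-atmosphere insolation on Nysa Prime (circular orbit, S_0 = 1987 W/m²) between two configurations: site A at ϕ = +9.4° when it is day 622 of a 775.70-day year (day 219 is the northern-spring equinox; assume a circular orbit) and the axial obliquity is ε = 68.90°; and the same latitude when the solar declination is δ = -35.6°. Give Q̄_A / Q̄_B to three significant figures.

— Configuration A (ϕ=+9.4°):
Solar longitude: L_s = 360° × (622 − 219)/775.70 = 187.031°.
sin δ = sin 68.90° × sin 187.031° = -0.11420, so δ = -6.558°.
cos h₀ = −tan(+9.4°) tan(-6.558°) = 0.0190, h₀ = 1.5518 rad.
Bracket: h₀ sin ϕ sin δ + cos ϕ cos δ sin h₀ = 1.5518×0.16333×-0.11420 + 0.98657×0.99346×0.99982 = -0.028945 + 0.979941 = 0.950996.
Q̄ = (S_0/π) × [bracket] = (1987/π) × 0.950996 = 601.49 W/m².
— Configuration B (ϕ=+9.4°):
cos h₀ = −tan(+9.4°) tan(-35.600°) = 0.1185, h₀ = 1.4520 rad.
Bracket: h₀ sin ϕ sin δ + cos ϕ cos δ sin h₀ = 1.4520×0.16333×-0.58212 + 0.98657×0.81310×0.99295 = -0.138053 + 0.796525 = 0.658472.
Q̄ = (S_0/π) × [bracket] = (1987/π) × 0.658472 = 416.47 W/m².
Ratio Q̄_A / Q̄_B = 601.49 / 416.47 = 1.444.

Q̄_A / Q̄_B ≈ 1.44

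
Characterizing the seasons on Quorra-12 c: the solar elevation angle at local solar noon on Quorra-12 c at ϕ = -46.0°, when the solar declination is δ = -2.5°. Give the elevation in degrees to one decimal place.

At local noon the hour angle is zero, so the zenith angle equals |ϕ − δ| = |-46.0° − (-2.500°)| = 43.500°.
Elevation = 90° − 43.500° = 46.5°.

46.5°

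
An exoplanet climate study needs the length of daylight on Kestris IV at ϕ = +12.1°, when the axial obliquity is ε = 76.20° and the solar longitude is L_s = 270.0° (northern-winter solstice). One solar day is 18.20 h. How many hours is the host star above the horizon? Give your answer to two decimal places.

Solar declination: sin δ = sin ε · sin L_s = sin 76.20° × sin 270.0° = -0.97113, so δ = -76.200°.
cos h₀ = −tan ϕ · tan δ = −tan(+12.1°) × tan(-76.200°) = 0.8728, so h₀ = 0.5099 rad = 29.21°.
Daylight = 2h₀/(2π) × 18.20 h = (0.5099/π) × 18.20 = 2.95 h.

2.95 h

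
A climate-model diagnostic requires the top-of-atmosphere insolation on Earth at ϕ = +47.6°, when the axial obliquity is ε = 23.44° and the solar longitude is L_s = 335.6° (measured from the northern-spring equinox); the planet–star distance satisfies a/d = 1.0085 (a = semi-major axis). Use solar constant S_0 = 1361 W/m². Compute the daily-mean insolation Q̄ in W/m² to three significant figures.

Solar declination: sin δ = sin ε · sin L_s = sin 23.44° × sin 335.6° = -0.16433, so δ = -9.458°.
cos h₀ = −tan(+47.6°) tan(-9.458°) = 0.1824, h₀ = 1.3873 rad.
Bracket: h₀ sin ϕ sin δ + cos ϕ cos δ sin h₀ = 1.3873×0.73846×-0.16433 + 0.67430×0.98641×0.98322 = -0.168350 + 0.653975 = 0.485625.
Inverse-square distance factor (a/d)² = 1.0085² = 1.017072.
Q̄ = (S_0/π) × 1.017072 × [bracket] = (1361/π) × 1.017072 × 0.485625 = 214.0 W/m².

Q̄ ≈ 214 W/m²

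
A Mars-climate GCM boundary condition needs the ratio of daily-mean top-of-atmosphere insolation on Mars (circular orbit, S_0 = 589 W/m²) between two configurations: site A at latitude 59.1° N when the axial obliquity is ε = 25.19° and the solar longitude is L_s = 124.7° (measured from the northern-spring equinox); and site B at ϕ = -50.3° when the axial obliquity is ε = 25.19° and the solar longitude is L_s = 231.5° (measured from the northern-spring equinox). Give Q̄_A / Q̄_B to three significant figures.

— Configuration A (ϕ=+59.1°):
Solar declination: sin δ = sin ε · sin L_s = sin 25.19° × sin 124.7° = 0.34992, so δ = +20.483°.
cos h₀ = −tan(+59.1°) tan(+20.483°) = -0.6241, h₀ = 2.2448 rad.
Bracket: h₀ sin ϕ sin δ + cos ϕ cos δ sin h₀ = 2.2448×0.85806×0.34992 + 0.51354×0.93678×0.78132 = 0.674006 + 0.375873 = 1.049879.
Q̄ = (S_0/π) × [bracket] = (589/π) × 1.049879 = 196.84 W/m².
— Configuration B (ϕ=-50.3°):
Solar declination: sin δ = sin ε · sin L_s = sin 25.19° × sin 231.5° = -0.33309, so δ = -19.457°.
cos h₀ = −tan(-50.3°) tan(-19.457°) = -0.4255, h₀ = 2.0103 rad.
Bracket: h₀ sin ϕ sin δ + cos ϕ cos δ sin h₀ = 2.0103×-0.76940×-0.33309 + 0.63877×0.94289×0.90495 = 0.515199 + 0.545042 = 1.060241.
Q̄ = (S_0/π) × [bracket] = (589/π) × 1.060241 = 198.78 W/m².
Ratio Q̄_A / Q̄_B = 196.84 / 198.78 = 0.9902.

Q̄_A / Q̄_B ≈ 0.990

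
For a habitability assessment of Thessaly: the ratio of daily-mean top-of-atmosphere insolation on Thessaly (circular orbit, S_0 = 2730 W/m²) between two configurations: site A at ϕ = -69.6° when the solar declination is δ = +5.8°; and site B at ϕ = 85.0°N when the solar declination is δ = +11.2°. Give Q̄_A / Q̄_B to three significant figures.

Q̄_A / Q̄_B ≈ 0.347

— Configuration A (ϕ=-69.6°):
cos h₀ = −tan(-69.6°) tan(+5.800°) = 0.2731, h₀ = 1.2942 rad.
Bracket: h₀ sin ϕ sin δ + cos ϕ cos δ sin h₀ = 1.2942×-0.93728×0.10106 + 0.34857×0.99488×0.96198 = -0.122589 + 0.333601 = 0.211012.
Q̄ = (S_0/π) × [bracket] = (2730/π) × 0.211012 = 183.37 W/m².
— Configuration B (ϕ=+85.0°):
cos h₀ = −tan(+85.0°) tan(+11.200°) = -2.2632 ≤ −1 ⇒ polar day, h₀ = π.
Bracket: h₀ sin ϕ sin δ + cos ϕ cos δ sin h₀ = 3.1416×0.99619×0.19423 + 0.08716×0.98096×0.00000 = 0.607868 + 0.000000 = 0.607868.
Q̄ = (S_0/π) × [bracket] = (2730/π) × 0.607868 = 528.23 W/m².
Ratio Q̄_A / Q̄_B = 183.37 / 528.23 = 0.3471.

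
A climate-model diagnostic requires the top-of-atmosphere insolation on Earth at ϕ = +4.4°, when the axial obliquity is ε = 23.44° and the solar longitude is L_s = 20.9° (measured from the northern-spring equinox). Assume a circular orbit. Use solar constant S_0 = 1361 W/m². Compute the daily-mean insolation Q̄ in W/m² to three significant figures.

Q̄ ≈ 435 W/m²

Solar declination: sin δ = sin ε · sin L_s = sin 23.44° × sin 20.9° = 0.14191, so δ = +8.158°.
cos h₀ = −tan(+4.4°) tan(+8.158°) = -0.0110, h₀ = 1.5818 rad.
Bracket: h₀ sin ϕ sin δ + cos ϕ cos δ sin h₀ = 1.5818×0.07672×0.14191 + 0.99705×0.98988×0.99994 = 0.017222 + 0.986901 = 1.004123.
Q̄ = (S_0/π) × [bracket] = (1361/π) × 1.004123 = 435.0 W/m².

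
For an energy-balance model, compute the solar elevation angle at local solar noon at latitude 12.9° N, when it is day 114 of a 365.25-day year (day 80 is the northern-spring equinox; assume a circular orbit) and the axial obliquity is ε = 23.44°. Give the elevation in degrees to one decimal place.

89.8°

Solar longitude: L_s = 360° × (114 − 80)/365.25 = 33.511°.
sin δ = sin 23.44° × sin 33.511° = 0.21962, so δ = +12.687°.
At local noon the hour angle is zero, so the zenith angle equals |ϕ − δ| = |+12.9° − (+12.687°)| = 0.213°.
Elevation = 90° − 0.213° = 89.8°.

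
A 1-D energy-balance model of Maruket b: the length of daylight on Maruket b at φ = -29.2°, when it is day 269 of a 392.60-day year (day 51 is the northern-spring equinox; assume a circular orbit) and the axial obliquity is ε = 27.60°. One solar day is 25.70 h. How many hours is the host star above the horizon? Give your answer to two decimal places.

13.58 h

Solar longitude: λ_s = 360° × (269 − 51)/392.60 = 199.898°.
sin δ = sin 27.60° × sin 199.898° = -0.15768, so δ = -9.072°.
cos H₀ = −tan φ · tan δ = −tan(-29.2°) × tan(-9.072°) = -0.0892, so H₀ = 1.6602 rad = 95.12°.
Daylight = 2H₀/(2π) × 25.70 h = (1.6602/π) × 25.70 = 13.58 h.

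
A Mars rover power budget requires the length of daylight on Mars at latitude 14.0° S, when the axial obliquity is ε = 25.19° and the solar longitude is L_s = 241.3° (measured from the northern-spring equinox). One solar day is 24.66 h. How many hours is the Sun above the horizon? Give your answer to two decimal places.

Solar declination: sin δ = sin ε · sin L_s = sin 25.19° × sin 241.3° = -0.37333, so δ = -21.921°.
cos h₀ = −tan ϕ · tan δ = −tan(-14.0°) × tan(-21.921°) = -0.1003, so h₀ = 1.6713 rad = 95.76°.
Daylight = 2h₀/(2π) × 24.66 h = (1.6713/π) × 24.66 = 13.12 h.

13.12 h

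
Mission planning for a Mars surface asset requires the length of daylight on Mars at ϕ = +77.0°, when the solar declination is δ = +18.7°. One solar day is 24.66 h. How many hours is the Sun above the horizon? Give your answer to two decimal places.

24.66 h

Sunrise equation: cos h₀ = −tan ϕ · tan δ = -1.4661 ≤ −1, so the Sun never sets (polar day) and h₀ = π.
Daylight = 2h₀/(2π) × 24.66 h = (3.1416/π) × 24.66 = 24.66 h.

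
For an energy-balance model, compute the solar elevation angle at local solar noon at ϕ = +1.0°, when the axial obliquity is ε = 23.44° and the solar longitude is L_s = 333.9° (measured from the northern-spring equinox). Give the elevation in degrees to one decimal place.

78.9°

Solar declination: sin δ = sin ε · sin L_s = sin 23.44° × sin 333.9° = -0.17500, so δ = -10.079°.
At local noon the hour angle is zero, so the zenith angle equals |ϕ − δ| = |+1.0° − (-10.079°)| = 11.079°.
Elevation = 90° − 11.079° = 78.9°.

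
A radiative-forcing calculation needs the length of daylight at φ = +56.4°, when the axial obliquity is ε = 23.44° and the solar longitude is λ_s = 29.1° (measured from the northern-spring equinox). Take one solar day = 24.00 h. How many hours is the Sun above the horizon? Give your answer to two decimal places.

Solar declination: sin δ = sin ε · sin λ_s = sin 23.44° × sin 29.1° = 0.19346, so δ = +11.155°.
cos H₀ = −tan φ · tan δ = −tan(+56.4°) × tan(+11.155°) = -0.2968, so H₀ = 1.8721 rad = 107.26°.
Daylight = 2H₀/(2π) × 24.00 h = (1.8721/π) × 24.00 = 14.30 h.

14.30 h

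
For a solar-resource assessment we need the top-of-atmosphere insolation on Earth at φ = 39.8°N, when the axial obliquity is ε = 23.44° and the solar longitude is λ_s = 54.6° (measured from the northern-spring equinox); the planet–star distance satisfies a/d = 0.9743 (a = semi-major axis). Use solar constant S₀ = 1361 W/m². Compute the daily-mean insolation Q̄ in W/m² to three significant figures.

Solar declination: sin δ = sin ε · sin λ_s = sin 23.44° × sin 54.6° = 0.32425, so δ = +18.920°.
cos H₀ = −tan(+39.8°) tan(+18.920°) = -0.2856, H₀ = 1.8604 rad.
Bracket: H₀ sin φ sin δ + cos φ cos δ sin H₀ = 1.8604×0.64011×0.32425 + 0.76828×0.94597×0.95835 = 0.386137 + 0.696500 = 1.082637.
Inverse-square distance factor (a/d)² = 0.9743² = 0.949260.
Q̄ = (S₀/π) × 0.949260 × [bracket] = (1361/π) × 0.949260 × 1.082637 = 445.2 W/m².

Q̄ ≈ 445 W/m²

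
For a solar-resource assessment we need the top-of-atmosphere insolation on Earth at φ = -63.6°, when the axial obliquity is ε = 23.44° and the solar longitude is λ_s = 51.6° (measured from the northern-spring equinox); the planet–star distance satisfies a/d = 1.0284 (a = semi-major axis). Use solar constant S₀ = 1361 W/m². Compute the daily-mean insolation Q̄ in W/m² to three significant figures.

Q̄ ≈ 36.7 W/m²

Solar declination: sin δ = sin ε · sin λ_s = sin 23.44° × sin 51.6° = 0.31174, so δ = +18.164°.
cos H₀ = −tan(-63.6°) tan(+18.164°) = 0.6609, H₀ = 0.8487 rad.
Bracket: H₀ sin φ sin δ + cos φ cos δ sin H₀ = 0.8487×-0.89571×0.31174 + 0.44464×0.95017×0.75044 = -0.236981 + 0.317049 = 0.080068.
Inverse-square distance factor (a/d)² = 1.0284² = 1.057607.
Q̄ = (S₀/π) × 1.057607 × [bracket] = (1361/π) × 1.057607 × 0.080068 = 36.69 W/m².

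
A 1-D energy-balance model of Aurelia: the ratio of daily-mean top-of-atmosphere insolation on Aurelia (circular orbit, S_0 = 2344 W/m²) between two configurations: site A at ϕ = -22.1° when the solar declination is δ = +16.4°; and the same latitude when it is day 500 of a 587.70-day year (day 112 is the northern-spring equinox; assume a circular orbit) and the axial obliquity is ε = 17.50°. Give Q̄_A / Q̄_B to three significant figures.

Q̄_A / Q̄_B ≈ 0.693

— Configuration A (ϕ=-22.1°):
cos h₀ = −tan(-22.1°) tan(+16.400°) = 0.1195, h₀ = 1.4510 rad.
Bracket: h₀ sin ϕ sin δ + cos ϕ cos δ sin h₀ = 1.4510×-0.37622×0.28234 + 0.92653×0.95931×0.99283 = -0.154128 + 0.882457 = 0.728329.
Q̄ = (S_0/π) × [bracket] = (2344/π) × 0.728329 = 543.42 W/m².
— Configuration B (ϕ=-22.1°):
Solar longitude: L_s = 360° × (500 − 112)/587.70 = 237.672°.
sin δ = sin 17.50° × sin 237.672° = -0.25410, so δ = -14.720°.
cos h₀ = −tan(-22.1°) tan(-14.720°) = -0.1067, h₀ = 1.6777 rad.
Bracket: h₀ sin ϕ sin δ + cos ϕ cos δ sin h₀ = 1.6777×-0.37622×-0.25410 + 0.92653×0.96718×0.99429 = 0.160384 + 0.891004 = 1.051388.
Q̄ = (S_0/π) × [bracket] = (2344/π) × 1.051388 = 784.46 W/m².
Ratio Q̄_A / Q̄_B = 543.42 / 784.46 = 0.6927.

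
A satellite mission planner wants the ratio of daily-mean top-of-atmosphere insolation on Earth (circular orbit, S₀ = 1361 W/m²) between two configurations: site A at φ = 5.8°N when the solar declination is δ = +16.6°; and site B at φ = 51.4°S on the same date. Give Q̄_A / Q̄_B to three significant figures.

Q̄_A / Q̄_B ≈ 3.45

— Configuration A (φ=+5.8°):
cos H₀ = −tan(+5.8°) tan(+16.600°) = -0.0303, H₀ = 1.6011 rad.
Bracket: H₀ sin φ sin δ + cos φ cos δ sin H₀ = 1.6011×0.10106×0.28569 + 0.99488×0.95832×0.99954 = 0.046227 + 0.952975 = 0.999202.
Q̄ = (S₀/π) × [bracket] = (1361/π) × 0.999202 = 432.87 W/m².
— Configuration B (φ=-51.4°):
cos H₀ = −tan(-51.4°) tan(+16.600°) = 0.3734, H₀ = 1.1881 rad.
Bracket: H₀ sin φ sin δ + cos φ cos δ sin H₀ = 1.1881×-0.78152×0.28569 + 0.62388×0.95832×0.92765 = -0.265270 + 0.554620 = 0.289350.
Q̄ = (S₀/π) × [bracket] = (1361/π) × 0.289350 = 125.35 W/m².
Ratio Q̄_A / Q̄_B = 432.87 / 125.35 = 3.453.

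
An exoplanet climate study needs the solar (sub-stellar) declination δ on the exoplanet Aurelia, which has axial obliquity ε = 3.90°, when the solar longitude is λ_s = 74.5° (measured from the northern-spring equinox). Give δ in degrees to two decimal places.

sin δ = sin ε · sin λ_s = sin 3.90° × sin 74.5° = 0.065542.
δ = arcsin(0.065542) = +3.76°.

δ = +3.76°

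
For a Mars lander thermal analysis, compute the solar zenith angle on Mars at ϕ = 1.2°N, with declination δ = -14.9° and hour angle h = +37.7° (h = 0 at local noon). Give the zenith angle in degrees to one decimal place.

θ_z = 40.6°

cos θ_z = sin ϕ sin δ + cos ϕ cos δ cos h = -0.005385 + 0.764452 = 0.759067.
θ_z = arccos(0.759067) = 40.6°.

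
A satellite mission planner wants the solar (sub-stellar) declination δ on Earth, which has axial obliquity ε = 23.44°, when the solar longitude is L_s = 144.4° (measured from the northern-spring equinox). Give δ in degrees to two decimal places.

sin δ = sin ε · sin L_s = sin 23.44° × sin 144.4° = 0.231562.
δ = arcsin(0.231562) = +13.39°.

δ = +13.39°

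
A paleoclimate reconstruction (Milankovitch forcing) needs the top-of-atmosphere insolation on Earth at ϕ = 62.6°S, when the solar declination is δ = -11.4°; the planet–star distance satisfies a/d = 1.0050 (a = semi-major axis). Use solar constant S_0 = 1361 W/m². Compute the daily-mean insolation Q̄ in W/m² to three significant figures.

cos h₀ = −tan(-62.6°) tan(-11.400°) = -0.3890, h₀ = 1.9703 rad.
Bracket: h₀ sin ϕ sin δ + cos ϕ cos δ sin h₀ = 1.9703×-0.88782×-0.19766 + 0.46020×0.98027×0.92124 = 0.345761 + 0.415590 = 0.761351.
Inverse-square distance factor (a/d)² = 1.0050² = 1.010025.
Q̄ = (S_0/π) × 1.010025 × [bracket] = (1361/π) × 1.010025 × 0.761351 = 333.1 W/m².

Q̄ ≈ 333 W/m²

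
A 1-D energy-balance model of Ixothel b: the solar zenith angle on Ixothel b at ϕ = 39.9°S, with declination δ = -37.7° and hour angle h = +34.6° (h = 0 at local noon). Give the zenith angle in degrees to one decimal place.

θ_z = 26.9°

cos θ_z = sin ϕ sin δ + cos ϕ cos δ cos h = 0.392264 + 0.499643 = 0.891907.
θ_z = arccos(0.891907) = 26.9°.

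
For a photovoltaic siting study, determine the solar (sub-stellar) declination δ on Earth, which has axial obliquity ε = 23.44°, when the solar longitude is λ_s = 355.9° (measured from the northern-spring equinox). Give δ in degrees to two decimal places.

sin δ = sin ε · sin λ_s = sin 23.44° × sin 355.9° = -0.028441.
δ = arcsin(-0.028441) = -1.63°.

δ = -1.63°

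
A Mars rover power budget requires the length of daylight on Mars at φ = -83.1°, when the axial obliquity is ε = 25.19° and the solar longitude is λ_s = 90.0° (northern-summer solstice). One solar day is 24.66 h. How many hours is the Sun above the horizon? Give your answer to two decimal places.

Solar declination: sin δ = sin ε · sin λ_s = sin 25.19° × sin 90.0° = 0.42562, so δ = +25.190°.
cos H₀ = −tan φ · tan δ = 3.8868 ≥ 1, so the Sun never rises (polar night) and H₀ = 0.
Daylight = 2H₀/(2π) × 24.66 h = (0.0000/π) × 24.66 = 0.00 h.

0.00 h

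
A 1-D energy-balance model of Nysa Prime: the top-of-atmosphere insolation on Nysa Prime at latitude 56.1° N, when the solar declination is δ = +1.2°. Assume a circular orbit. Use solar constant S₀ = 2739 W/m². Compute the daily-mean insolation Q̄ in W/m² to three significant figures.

Q̄ ≈ 510 W/m²

cos H₀ = −tan(+56.1°) tan(+1.200°) = -0.0312, H₀ = 1.6020 rad.
Bracket: H₀ sin φ sin δ + cos φ cos δ sin H₀ = 1.6020×0.83001×0.02094 + 0.55775×0.99978×0.99951 = 0.027843 + 0.557354 = 0.585197.
Q̄ = (S₀/π) × [bracket] = (2739/π) × 0.585197 = 510.2 W/m².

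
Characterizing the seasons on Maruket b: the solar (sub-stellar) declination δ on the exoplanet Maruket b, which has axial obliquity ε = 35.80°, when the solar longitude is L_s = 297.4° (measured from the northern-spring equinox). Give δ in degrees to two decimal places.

δ = -31.29°

sin δ = sin ε · sin L_s = sin 35.80° × sin 297.4° = -0.519334.
δ = arcsin(-0.519334) = -31.29°.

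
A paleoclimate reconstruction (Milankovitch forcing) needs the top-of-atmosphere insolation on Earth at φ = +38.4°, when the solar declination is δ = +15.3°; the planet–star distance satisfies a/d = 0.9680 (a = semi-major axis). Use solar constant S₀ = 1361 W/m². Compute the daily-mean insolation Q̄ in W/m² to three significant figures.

Q̄ ≈ 419 W/m²

cos H₀ = −tan(+38.4°) tan(+15.300°) = -0.2168, H₀ = 1.7894 rad.
Bracket: H₀ sin φ sin δ + cos φ cos δ sin H₀ = 1.7894×0.62115×0.26387 + 0.78369×0.96456×0.97621 = 0.293288 + 0.737933 = 1.031221.
Inverse-square distance factor (a/d)² = 0.9680² = 0.937024.
Q̄ = (S₀/π) × 0.937024 × [bracket] = (1361/π) × 0.937024 × 1.031221 = 418.6 W/m².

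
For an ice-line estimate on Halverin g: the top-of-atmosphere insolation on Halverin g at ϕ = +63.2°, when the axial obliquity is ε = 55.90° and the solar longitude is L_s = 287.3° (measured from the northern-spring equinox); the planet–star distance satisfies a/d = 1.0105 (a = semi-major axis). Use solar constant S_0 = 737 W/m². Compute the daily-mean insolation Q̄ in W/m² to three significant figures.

Solar declination: sin δ = sin ε · sin L_s = sin 55.90° × sin 287.3° = -0.79060, so δ = -52.242°.
cos h₀ = −tan(+63.2°) tan(-52.242°) = 2.5560 ≥ 1 ⇒ polar night, h₀ = 0 and Q̄ = 0.
Inverse-square distance factor (a/d)² = 1.0105² = 1.021110.

Q̄ ≈ 0.00 W/m²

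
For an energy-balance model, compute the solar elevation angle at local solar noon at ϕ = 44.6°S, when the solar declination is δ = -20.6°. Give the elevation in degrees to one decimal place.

At local noon the hour angle is zero, so the zenith angle equals |ϕ − δ| = |-44.6° − (-20.600°)| = 24.000°.
Elevation = 90° − 24.000° = 66.0°.

66.0°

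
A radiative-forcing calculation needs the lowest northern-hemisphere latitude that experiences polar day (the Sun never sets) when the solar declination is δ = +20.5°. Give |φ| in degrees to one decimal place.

Polar day requires cos H₀ = −tan φ tan δ ≤ −1, i.e. tan φ tan δ ≥ 1.
The boundary is |tan φ| · |tan δ| = 1, so |φ| = 90° − |δ| = 90° − 20.5° = 69.5° in the northern hemisphere.

|φ| = 69.5°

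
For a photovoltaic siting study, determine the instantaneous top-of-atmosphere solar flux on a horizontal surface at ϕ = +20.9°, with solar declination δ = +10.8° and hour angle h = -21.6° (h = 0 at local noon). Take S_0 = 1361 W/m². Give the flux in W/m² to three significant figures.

1.25e+03 W/m²

cos θ_z = sin ϕ sin δ + cos ϕ cos δ cos h = 0.066846 + 0.853216 = 0.920062.
Flux = S_0 · cos θ_z = 1361 × 0.920062 = 1252 W/m².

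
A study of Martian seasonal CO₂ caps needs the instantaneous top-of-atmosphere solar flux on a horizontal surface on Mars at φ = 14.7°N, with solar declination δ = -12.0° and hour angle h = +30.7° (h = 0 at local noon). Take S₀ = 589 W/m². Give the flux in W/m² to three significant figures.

cos θ_z = sin φ sin δ + cos φ cos δ cos h = -0.052759 + 0.813533 = 0.760774.
Flux = S₀ · cos θ_z = 589 × 0.760774 = 448.1 W/m².

448 W/m²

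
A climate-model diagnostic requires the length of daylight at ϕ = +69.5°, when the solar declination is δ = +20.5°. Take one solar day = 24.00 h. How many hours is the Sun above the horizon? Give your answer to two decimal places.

24.00 h

Sunrise equation: cos h₀ = −tan ϕ · tan δ = -1.0000 ≤ −1, so the Sun never sets (polar day) and h₀ = π.
Daylight = 2h₀/(2π) × 24.00 h = (3.1416/π) × 24.00 = 24.00 h.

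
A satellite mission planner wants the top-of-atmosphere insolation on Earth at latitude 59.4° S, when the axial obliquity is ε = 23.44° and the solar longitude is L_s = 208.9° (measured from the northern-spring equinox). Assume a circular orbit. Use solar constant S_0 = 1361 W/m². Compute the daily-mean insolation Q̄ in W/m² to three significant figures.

Q̄ ≈ 341 W/m²

Solar declination: sin δ = sin ε · sin L_s = sin 23.44° × sin 208.9° = -0.19224, so δ = -11.084°.
cos h₀ = −tan(-59.4°) tan(-11.084°) = -0.3312, h₀ = 1.9084 rad.
Bracket: h₀ sin ϕ sin δ + cos ϕ cos δ sin h₀ = 1.9084×-0.86074×-0.19224 + 0.50904×0.98135×0.94354 = 0.315780 + 0.471342 = 0.787122.
Q̄ = (S_0/π) × [bracket] = (1361/π) × 0.787122 = 341.0 W/m².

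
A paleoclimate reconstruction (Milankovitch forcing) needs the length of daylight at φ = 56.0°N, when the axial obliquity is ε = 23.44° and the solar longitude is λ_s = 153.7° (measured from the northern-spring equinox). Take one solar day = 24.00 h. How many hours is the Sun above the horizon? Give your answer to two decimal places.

14.05 h

Solar declination: sin δ = sin ε · sin λ_s = sin 23.44° × sin 153.7° = 0.17625, so δ = +10.151°.
cos H₀ = −tan φ · tan δ = −tan(+56.0°) × tan(+10.151°) = -0.2655, so H₀ = 1.8395 rad = 105.39°.
Daylight = 2H₀/(2π) × 24.00 h = (1.8395/π) × 24.00 = 14.05 h.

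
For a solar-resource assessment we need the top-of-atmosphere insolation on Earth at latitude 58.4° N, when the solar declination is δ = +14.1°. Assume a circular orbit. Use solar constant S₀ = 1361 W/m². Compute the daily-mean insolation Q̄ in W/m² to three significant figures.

cos H₀ = −tan(+58.4°) tan(+14.100°) = -0.4083, H₀ = 1.9914 rad.
Bracket: H₀ sin φ sin δ + cos φ cos δ sin H₀ = 1.9914×0.85173×0.24362 + 0.52399×0.96987×0.91285 = 0.413212 + 0.463912 = 0.877124.
Q̄ = (S₀/π) × [bracket] = (1361/π) × 0.877124 = 380.0 W/m².

Q̄ ≈ 380 W/m²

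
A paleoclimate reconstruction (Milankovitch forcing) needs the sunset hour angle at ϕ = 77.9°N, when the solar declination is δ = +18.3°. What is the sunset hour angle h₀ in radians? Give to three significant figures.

Sunrise equation: cos h₀ = −tan ϕ · tan δ = -1.5427 ≤ −1, so the Sun never sets (polar day) and h₀ = π.

h₀ = 3.14 rad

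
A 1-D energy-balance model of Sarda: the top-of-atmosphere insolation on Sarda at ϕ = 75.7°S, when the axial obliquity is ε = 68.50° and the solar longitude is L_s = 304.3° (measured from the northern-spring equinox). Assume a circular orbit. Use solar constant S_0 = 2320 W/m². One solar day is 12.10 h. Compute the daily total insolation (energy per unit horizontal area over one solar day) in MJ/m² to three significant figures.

Solar declination: sin δ = sin ε · sin L_s = sin 68.50° × sin 304.3° = -0.76862, so δ = -50.230°.
cos h₀ = −tan(-75.7°) tan(-50.230°) = -4.7137 ≤ −1 ⇒ polar day, h₀ = π.
Bracket: h₀ sin ϕ sin δ + cos ϕ cos δ sin h₀ = 3.1416×-0.96902×-0.76862 + 0.24700×0.63971×0.00000 = 2.339889 + 0.000000 = 2.339889.
Q̄ = (S_0/π) × [bracket] = (2320/π) × 2.339889 = 1728.0 W/m².
Daily total = Q̄ × 12.10 h × 3600 s/h = 1728.0 × 12.10 × 3600 / 10⁶ = 75.27 MJ/m².

75.3 MJ/m²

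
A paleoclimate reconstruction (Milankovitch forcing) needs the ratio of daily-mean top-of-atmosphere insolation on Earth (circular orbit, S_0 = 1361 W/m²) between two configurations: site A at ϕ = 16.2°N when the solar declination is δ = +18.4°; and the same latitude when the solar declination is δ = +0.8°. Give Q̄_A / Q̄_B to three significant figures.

— Configuration A (ϕ=+16.2°):
cos h₀ = −tan(+16.2°) tan(+18.400°) = -0.0966, h₀ = 1.6676 rad.
Bracket: h₀ sin ϕ sin δ + cos ϕ cos δ sin h₀ = 1.6676×0.27899×0.31565 + 0.96029×0.94888×0.99532 = 0.146854 + 0.906936 = 1.053790.
Q̄ = (S_0/π) × [bracket] = (1361/π) × 1.053790 = 456.52 W/m².
— Configuration B (ϕ=+16.2°):
cos h₀ = −tan(+16.2°) tan(+0.800°) = -0.0041, h₀ = 1.5749 rad.
Bracket: h₀ sin ϕ sin δ + cos ϕ cos δ sin h₀ = 1.5749×0.27899×0.01396 + 0.96029×0.99990×0.99999 = 0.006134 + 0.960184 = 0.966318.
Q̄ = (S_0/π) × [bracket] = (1361/π) × 0.966318 = 418.63 W/m².
Ratio Q̄_A / Q̄_B = 456.52 / 418.63 = 1.091.

Q̄_A / Q̄_B ≈ 1.09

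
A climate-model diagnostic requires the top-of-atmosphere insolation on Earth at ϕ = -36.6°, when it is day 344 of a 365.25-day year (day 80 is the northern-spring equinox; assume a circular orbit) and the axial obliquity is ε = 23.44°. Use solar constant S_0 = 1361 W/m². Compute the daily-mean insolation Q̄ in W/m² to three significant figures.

Q̄ ≈ 495 W/m²

Solar longitude: L_s = 360° × (344 − 80)/365.25 = 260.205°.
sin δ = sin 23.44° × sin 260.205° = -0.39199, so δ = -23.078°.
cos h₀ = −tan(-36.6°) tan(-23.078°) = -0.3164, h₀ = 1.8928 rad.
Bracket: h₀ sin ϕ sin δ + cos ϕ cos δ sin h₀ = 1.8928×-0.59622×-0.39199 + 0.80282×0.91997×0.94861 = 0.442371 + 0.700615 = 1.142986.
Q̄ = (S_0/π) × [bracket] = (1361/π) × 1.142986 = 495.2 W/m².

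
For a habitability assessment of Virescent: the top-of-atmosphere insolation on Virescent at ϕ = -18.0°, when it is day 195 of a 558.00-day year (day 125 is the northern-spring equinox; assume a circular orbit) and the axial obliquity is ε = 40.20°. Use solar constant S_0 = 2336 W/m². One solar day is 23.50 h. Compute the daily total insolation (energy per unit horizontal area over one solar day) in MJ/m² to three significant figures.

40.0 MJ/m²

Solar longitude: L_s = 360° × (195 − 125)/558.00 = 45.161°.
sin δ = sin 40.20° × sin 45.161° = 0.45769, so δ = +27.238°.
cos h₀ = −tan(-18.0°) tan(+27.238°) = 0.1673, h₀ = 1.4027 rad.
Bracket: h₀ sin ϕ sin δ + cos ϕ cos δ sin h₀ = 1.4027×-0.30902×0.45769 + 0.95106×0.88911×0.98591 = -0.198391 + 0.833682 = 0.635291.
Q̄ = (S_0/π) × [bracket] = (2336/π) × 0.635291 = 472.38 W/m².
Daily total = Q̄ × 23.50 h × 3600 s/h = 472.38 × 23.50 × 3600 / 10⁶ = 39.96 MJ/m².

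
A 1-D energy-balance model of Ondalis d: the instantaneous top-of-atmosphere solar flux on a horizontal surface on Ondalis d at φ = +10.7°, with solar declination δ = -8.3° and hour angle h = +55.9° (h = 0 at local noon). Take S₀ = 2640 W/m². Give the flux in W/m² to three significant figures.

cos θ_z = sin φ sin δ + cos φ cos δ cos h = -0.026802 + 0.545121 = 0.518319.
Flux = S₀ · cos θ_z = 2640 × 0.518319 = 1368 W/m².

1.37e+03 W/m²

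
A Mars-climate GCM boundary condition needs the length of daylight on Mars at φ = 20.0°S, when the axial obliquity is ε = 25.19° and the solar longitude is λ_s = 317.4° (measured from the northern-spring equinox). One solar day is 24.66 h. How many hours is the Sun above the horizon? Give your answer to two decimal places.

Solar declination: sin δ = sin ε · sin λ_s = sin 25.19° × sin 317.4° = -0.28809, so δ = -16.744°.
cos H₀ = −tan φ · tan δ = −tan(-20.0°) × tan(-16.744°) = -0.1095, so H₀ = 1.6805 rad = 96.29°.
Daylight = 2H₀/(2π) × 24.66 h = (1.6805/π) × 24.66 = 13.19 h.

13.19 h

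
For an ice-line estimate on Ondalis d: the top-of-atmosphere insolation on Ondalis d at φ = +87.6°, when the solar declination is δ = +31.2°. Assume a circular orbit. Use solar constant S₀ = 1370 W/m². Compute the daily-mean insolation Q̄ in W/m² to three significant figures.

Q̄ ≈ 709 W/m²

cos H₀ = −tan(+87.6°) tan(+31.200°) = -14.4497 ≤ −1 ⇒ polar day, H₀ = π.
Bracket: H₀ sin φ sin δ + cos φ cos δ sin H₀ = 3.1416×0.99912×0.51803 + 0.04188×0.85536×0.00000 = 1.626011 + 0.000000 = 1.626011.
Q̄ = (S₀/π) × [bracket] = (1370/π) × 1.626011 = 709.1 W/m².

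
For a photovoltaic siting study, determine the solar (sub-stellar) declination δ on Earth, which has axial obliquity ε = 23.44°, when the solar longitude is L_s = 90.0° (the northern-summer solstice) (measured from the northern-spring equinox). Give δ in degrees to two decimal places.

sin δ = sin ε · sin L_s = sin 23.44° × sin 90.0° = 0.397789.
δ = arcsin(0.397789) = +23.44°.

δ = +23.44°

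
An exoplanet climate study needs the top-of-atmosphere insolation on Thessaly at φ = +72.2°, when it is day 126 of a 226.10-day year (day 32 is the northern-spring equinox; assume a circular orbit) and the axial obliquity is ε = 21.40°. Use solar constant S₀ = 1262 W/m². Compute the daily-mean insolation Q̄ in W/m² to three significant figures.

Q̄ ≈ 253 W/m²

Solar longitude: λ_s = 360° × (126 − 32)/226.10 = 149.668°.
sin δ = sin 21.40° × sin 149.668° = 0.18426, so δ = +10.618°.
cos H₀ = −tan(+72.2°) tan(+10.618°) = -0.5839, H₀ = 2.1943 rad.
Bracket: H₀ sin φ sin δ + cos φ cos δ sin H₀ = 2.1943×0.95213×0.18426 + 0.30570×0.98288×0.81181 = 0.384967 + 0.243922 = 0.628889.
Q̄ = (S₀/π) × [bracket] = (1262/π) × 0.628889 = 252.6 W/m².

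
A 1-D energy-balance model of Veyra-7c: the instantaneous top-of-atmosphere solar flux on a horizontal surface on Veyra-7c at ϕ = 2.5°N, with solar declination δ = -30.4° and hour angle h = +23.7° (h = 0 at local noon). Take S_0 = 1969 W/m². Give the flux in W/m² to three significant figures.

1.51e+03 W/m²

cos θ_z = sin ϕ sin δ + cos ϕ cos δ cos h = -0.022073 + 0.789020 = 0.766947.
Flux = S_0 · cos θ_z = 1969 × 0.766947 = 1510 W/m².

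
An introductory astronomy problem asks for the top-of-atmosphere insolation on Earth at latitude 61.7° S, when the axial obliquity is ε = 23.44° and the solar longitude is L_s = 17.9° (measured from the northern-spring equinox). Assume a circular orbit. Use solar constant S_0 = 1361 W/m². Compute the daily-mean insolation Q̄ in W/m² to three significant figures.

Solar declination: sin δ = sin ε · sin L_s = sin 23.44° × sin 17.9° = 0.12226, so δ = +7.023°.
cos h₀ = −tan(-61.7°) tan(+7.023°) = 0.2288, h₀ = 1.3400 rad.
Bracket: h₀ sin ϕ sin δ + cos ϕ cos δ sin h₀ = 1.3400×-0.88048×0.12226 + 0.47409×0.99250×0.97348 = -0.144248 + 0.458056 = 0.313808.
Q̄ = (S_0/π) × [bracket] = (1361/π) × 0.313808 = 135.9 W/m².

Q̄ ≈ 136 W/m²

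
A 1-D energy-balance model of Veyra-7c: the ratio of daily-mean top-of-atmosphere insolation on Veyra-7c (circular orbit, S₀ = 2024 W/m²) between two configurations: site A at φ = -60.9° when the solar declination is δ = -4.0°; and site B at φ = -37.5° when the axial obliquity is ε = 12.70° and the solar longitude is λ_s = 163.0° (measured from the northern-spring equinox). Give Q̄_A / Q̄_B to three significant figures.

— Configuration A (φ=-60.9°):
cos H₀ = −tan(-60.9°) tan(-4.000°) = -0.1256, H₀ = 1.6968 rad.
Bracket: H₀ sin φ sin δ + cos φ cos δ sin H₀ = 1.6968×-0.87377×-0.06976 + 0.48634×0.99756×0.99208 = 0.103427 + 0.481311 = 0.584738.
Q̄ = (S₀/π) × [bracket] = (2024/π) × 0.584738 = 376.72 W/m².
— Configuration B (φ=-37.5°):
Solar declination: sin δ = sin ε · sin λ_s = sin 12.70° × sin 163.0° = 0.06428, so δ = +3.685°.
cos H₀ = −tan(-37.5°) tan(+3.685°) = 0.0494, H₀ = 1.5214 rad.
Bracket: H₀ sin φ sin δ + cos φ cos δ sin H₀ = 1.5214×-0.60876×0.06428 + 0.79335×0.99793×0.99878 = -0.059534 + 0.790742 = 0.731208.
Q̄ = (S₀/π) × [bracket] = (2024/π) × 0.731208 = 471.09 W/m².
Ratio Q̄_A / Q̄_B = 376.72 / 471.09 = 0.7997.

Q̄_A / Q̄_B ≈ 0.800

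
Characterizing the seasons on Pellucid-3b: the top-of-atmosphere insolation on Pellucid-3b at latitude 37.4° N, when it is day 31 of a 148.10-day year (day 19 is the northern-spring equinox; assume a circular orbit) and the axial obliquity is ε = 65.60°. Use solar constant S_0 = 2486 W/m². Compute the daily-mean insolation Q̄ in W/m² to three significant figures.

Q̄ ≈ 939 W/m²

Solar longitude: L_s = 360° × (31 − 19)/148.10 = 29.169°.
sin δ = sin 65.60° × sin 29.169° = 0.44386, so δ = +26.351°.
cos h₀ = −tan(+37.4°) tan(+26.351°) = -0.3787, h₀ = 1.9592 rad.
Bracket: h₀ sin ϕ sin δ + cos ϕ cos δ sin h₀ = 1.9592×0.60738×0.44386 + 0.79441×0.89610×0.92552 = 0.528184 + 0.658851 = 1.187035.
Q̄ = (S_0/π) × [bracket] = (2486/π) × 1.187035 = 939.3 W/m².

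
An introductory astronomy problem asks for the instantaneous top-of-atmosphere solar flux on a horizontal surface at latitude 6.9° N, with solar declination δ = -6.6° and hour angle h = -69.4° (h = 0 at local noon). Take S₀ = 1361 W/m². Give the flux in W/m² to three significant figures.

453 W/m²

cos θ_z = sin φ sin δ + cos φ cos δ cos h = -0.013808 + 0.346979 = 0.333171.
Flux = S₀ · cos θ_z = 1361 × 0.333171 = 453.4 W/m².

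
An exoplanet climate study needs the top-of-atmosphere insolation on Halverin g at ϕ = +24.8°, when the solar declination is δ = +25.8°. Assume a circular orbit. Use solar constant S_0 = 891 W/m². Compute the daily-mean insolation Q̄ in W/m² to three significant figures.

cos h₀ = −tan(+24.8°) tan(+25.800°) = -0.2234, h₀ = 1.7961 rad.
Bracket: h₀ sin ϕ sin δ + cos ϕ cos δ sin h₀ = 1.7961×0.41945×0.43523 + 0.90778×0.90032×0.97473 = 0.327891 + 0.796640 = 1.124531.
Q̄ = (S_0/π) × [bracket] = (891/π) × 1.124531 = 318.9 W/m².

Q̄ ≈ 319 W/m²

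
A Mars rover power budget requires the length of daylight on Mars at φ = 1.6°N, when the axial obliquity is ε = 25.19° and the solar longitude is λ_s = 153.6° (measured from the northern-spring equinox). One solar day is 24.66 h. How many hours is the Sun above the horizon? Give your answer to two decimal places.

Solar declination: sin δ = sin ε · sin λ_s = sin 25.19° × sin 153.6° = 0.18925, so δ = +10.909°.
cos H₀ = −tan φ · tan δ = −tan(+1.6°) × tan(+10.909°) = -0.0054, so H₀ = 1.5762 rad = 90.31°.
Daylight = 2H₀/(2π) × 24.66 h = (1.5762/π) × 24.66 = 12.37 h.

12.37 h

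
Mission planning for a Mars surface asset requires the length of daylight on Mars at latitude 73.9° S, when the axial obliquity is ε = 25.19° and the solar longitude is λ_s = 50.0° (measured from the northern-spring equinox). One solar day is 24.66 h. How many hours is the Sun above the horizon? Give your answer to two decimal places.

0.00 h

Solar declination: sin δ = sin ε · sin λ_s = sin 25.19° × sin 50.0° = 0.32604, so δ = +19.029°.
cos H₀ = −tan φ · tan δ = 1.1949 ≥ 1, so the Sun never rises (polar night) and H₀ = 0.
Daylight = 2H₀/(2π) × 24.66 h = (0.0000/π) × 24.66 = 0.00 h.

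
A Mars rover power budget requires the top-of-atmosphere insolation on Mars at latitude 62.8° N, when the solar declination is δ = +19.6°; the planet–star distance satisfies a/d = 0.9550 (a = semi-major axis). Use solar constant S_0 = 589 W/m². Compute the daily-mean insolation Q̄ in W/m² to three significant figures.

Q̄ ≈ 172 W/m²

cos h₀ = −tan(+62.8°) tan(+19.600°) = -0.6929, h₀ = 2.3363 rad.
Bracket: h₀ sin ϕ sin δ + cos ϕ cos δ sin h₀ = 2.3363×0.88942×0.33545 + 0.45710×0.94206×0.72107 = 0.697049 + 0.310504 = 1.007553.
Inverse-square distance factor (a/d)² = 0.9550² = 0.912025.
Q̄ = (S_0/π) × 0.912025 × [bracket] = (589/π) × 0.912025 × 1.007553 = 172.3 W/m².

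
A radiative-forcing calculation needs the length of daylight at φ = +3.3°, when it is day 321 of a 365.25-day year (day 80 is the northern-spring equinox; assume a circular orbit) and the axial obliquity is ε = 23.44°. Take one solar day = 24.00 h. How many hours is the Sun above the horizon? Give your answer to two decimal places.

11.84 h

Solar longitude: λ_s = 360° × (321 − 80)/365.25 = 237.536°.
sin δ = sin 23.44° × sin 237.536° = -0.33563, so δ = -19.611°.
cos H₀ = −tan φ · tan δ = −tan(+3.3°) × tan(-19.611°) = 0.0205, so H₀ = 1.5503 rad = 88.82°.
Daylight = 2H₀/(2π) × 24.00 h = (1.5503/π) × 24.00 = 11.84 h.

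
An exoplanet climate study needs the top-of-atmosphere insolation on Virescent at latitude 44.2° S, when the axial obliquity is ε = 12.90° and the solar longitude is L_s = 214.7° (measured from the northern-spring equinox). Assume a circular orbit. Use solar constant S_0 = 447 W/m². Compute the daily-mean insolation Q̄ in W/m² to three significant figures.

Q̄ ≈ 122 W/m²

Solar declination: sin δ = sin ε · sin L_s = sin 12.90° × sin 214.7° = -0.12709, so δ = -7.302°.
cos h₀ = −tan(-44.2°) tan(-7.302°) = -0.1246, h₀ = 1.6957 rad.
Bracket: h₀ sin ϕ sin δ + cos ϕ cos δ sin h₀ = 1.6957×-0.69717×-0.12709 + 0.71691×0.99189×0.99221 = 0.150245 + 0.705556 = 0.855801.
Q̄ = (S_0/π) × [bracket] = (447/π) × 0.855801 = 121.8 W/m².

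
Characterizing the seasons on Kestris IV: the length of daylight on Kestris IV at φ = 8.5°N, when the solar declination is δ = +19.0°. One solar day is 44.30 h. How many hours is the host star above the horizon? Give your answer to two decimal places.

22.88 h

cos H₀ = −tan φ · tan δ = −tan(+8.5°) × tan(+19.000°) = -0.0515, so H₀ = 1.6223 rad = 92.95°.
Daylight = 2H₀/(2π) × 44.30 h = (1.6223/π) × 44.30 = 22.88 h.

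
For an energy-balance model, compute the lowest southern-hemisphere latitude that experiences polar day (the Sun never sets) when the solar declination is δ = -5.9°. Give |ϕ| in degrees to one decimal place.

|ϕ| = 84.1°

Polar day requires cos h₀ = −tan ϕ tan δ ≤ −1, i.e. tan ϕ tan δ ≥ 1.
The boundary is |tan ϕ| · |tan δ| = 1, so |ϕ| = 90° − |δ| = 90° − 5.9° = 84.1° in the southern hemisphere.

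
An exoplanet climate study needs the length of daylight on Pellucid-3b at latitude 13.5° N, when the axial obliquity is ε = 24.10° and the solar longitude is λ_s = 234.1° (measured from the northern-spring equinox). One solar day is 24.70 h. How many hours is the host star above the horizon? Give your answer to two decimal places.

Solar declination: sin δ = sin ε · sin λ_s = sin 24.10° × sin 234.1° = -0.33076, so δ = -19.315°.
cos H₀ = −tan φ · tan δ = −tan(+13.5°) × tan(-19.315°) = 0.0841, so H₀ = 1.4866 rad = 85.17°.
Daylight = 2H₀/(2π) × 24.70 h = (1.4866/π) × 24.70 = 11.69 h.

11.69 h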